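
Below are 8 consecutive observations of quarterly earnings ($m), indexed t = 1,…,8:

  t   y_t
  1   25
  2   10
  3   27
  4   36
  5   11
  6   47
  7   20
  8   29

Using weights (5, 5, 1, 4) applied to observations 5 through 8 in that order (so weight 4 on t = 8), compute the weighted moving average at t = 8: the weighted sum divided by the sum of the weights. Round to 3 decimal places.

Weighted sum: 5·11 + 5·47 + 1·20 + 4·29 = 55 + 235 + 20 + 116 = 426
Weight total: 5 + 5 + 1 + 4 = 15
WMA = 426 / 15 = 28.400

28.400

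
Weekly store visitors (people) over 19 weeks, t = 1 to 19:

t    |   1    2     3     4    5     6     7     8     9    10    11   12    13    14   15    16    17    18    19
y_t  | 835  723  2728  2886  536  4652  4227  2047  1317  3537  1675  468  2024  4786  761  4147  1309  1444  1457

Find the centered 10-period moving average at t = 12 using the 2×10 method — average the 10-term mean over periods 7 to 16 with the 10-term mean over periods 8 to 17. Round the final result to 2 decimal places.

2353.00

Sum over 7–16: 4227 + 2047 + 1317 + 3537 + 1675 + 468 + 2024 + 4786 + 761 + 4147 = 24989
Sum over 8–17: 2047 + 1317 + 3537 + 1675 + 468 + 2024 + 4786 + 761 + 4147 + 1309 = 22071
CMA at t=12 = (24989 + 22071) / (2·10) = 47060 / 20 = 2353.00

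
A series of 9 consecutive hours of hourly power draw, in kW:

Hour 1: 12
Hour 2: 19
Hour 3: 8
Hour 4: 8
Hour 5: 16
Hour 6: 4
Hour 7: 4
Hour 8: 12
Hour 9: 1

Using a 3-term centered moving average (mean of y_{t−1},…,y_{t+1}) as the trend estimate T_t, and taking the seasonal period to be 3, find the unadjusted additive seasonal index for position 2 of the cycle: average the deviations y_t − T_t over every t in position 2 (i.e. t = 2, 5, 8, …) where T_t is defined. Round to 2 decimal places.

6.33

Season position 2 occurs at t = 2, 5, 8 (where T_t is defined).
t=2: T_2 = 13.0000; y_2 − T_2 = 19 − 13.0000 = 6.0000
t=5: T_5 = 9.3333; y_5 − T_5 = 16 − 9.3333 = 6.6667
t=8: T_8 = 5.6667; y_8 − T_8 = 12 − 5.6667 = 6.3333
Mean deviation: (6.0000 + 6.6667 + 6.3333) / 3 = 6.33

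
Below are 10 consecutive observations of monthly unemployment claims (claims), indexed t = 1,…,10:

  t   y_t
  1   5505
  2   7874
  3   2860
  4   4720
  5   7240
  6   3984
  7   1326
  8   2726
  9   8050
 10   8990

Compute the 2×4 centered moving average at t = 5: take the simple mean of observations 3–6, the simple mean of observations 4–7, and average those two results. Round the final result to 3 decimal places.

4509.250

Sum over 3–6: 2860 + 4720 + 7240 + 3984 = 18804
Sum over 4–7: 4720 + 7240 + 3984 + 1326 = 17270
CMA at t=5 = (18804 + 17270) / (2·4) = 36074 / 8 = 4509.250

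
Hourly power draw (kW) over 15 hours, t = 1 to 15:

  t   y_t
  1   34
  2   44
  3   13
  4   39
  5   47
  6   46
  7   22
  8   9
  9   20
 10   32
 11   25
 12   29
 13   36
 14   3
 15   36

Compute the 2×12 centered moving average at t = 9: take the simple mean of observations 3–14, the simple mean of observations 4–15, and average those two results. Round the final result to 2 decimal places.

Sum over 3–14: 13 + 39 + 47 + 46 + 22 + 9 + 20 + 32 + 25 + 29 + 36 + 3 = 321
Sum over 4–15: 39 + 47 + 46 + 22 + 9 + 20 + 32 + 25 + 29 + 36 + 3 + 36 = 344
CMA at t=9 = (321 + 344) / (2·12) = 665 / 24 = 27.71

27.71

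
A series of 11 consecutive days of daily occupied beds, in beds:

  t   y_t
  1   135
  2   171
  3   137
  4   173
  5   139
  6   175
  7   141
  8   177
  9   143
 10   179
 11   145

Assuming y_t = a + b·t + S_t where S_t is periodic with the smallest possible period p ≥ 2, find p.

2

First differences y_{t+1} − y_t: 36, -34, 36, -34, 36, -34, …
The difference pattern repeats every 2 terms and not for any smaller step, so p = 2.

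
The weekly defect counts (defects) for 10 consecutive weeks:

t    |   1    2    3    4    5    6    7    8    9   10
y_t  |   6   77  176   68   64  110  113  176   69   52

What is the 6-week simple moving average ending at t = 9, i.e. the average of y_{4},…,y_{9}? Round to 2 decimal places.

100.00

Sum of periods 4–9: 68 + 64 + 110 + 113 + 176 + 69 = 600
Divide by 6: 600 / 6 = 100.00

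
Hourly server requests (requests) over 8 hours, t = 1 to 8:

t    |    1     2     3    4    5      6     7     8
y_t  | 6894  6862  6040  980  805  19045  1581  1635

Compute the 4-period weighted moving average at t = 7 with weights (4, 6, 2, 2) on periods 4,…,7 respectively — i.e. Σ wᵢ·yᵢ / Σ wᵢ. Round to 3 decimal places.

Weighted sum: 4·980 + 6·805 + 2·19045 + 2·1581 = 3920 + 4830 + 38090 + 3162 = 50002
Weight total: 4 + 6 + 2 + 2 = 14
WMA = 50002 / 14 = 3571.571

3571.571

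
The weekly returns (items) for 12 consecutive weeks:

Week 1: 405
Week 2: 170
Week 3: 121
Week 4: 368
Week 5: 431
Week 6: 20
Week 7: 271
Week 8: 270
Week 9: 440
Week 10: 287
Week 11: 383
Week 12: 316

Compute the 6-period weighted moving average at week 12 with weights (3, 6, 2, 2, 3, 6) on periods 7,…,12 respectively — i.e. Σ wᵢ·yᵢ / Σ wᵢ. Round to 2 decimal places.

Weighted sum: 3·271 + 6·270 + 2·440 + 2·287 + 3·383 + 6·316 = 813 + 1620 + 880 + 574 + 1149 + 1896 = 6932
Weight total: 3 + 6 + 2 + 2 + 3 + 6 = 22
WMA = 6932 / 22 = 315.09

315.09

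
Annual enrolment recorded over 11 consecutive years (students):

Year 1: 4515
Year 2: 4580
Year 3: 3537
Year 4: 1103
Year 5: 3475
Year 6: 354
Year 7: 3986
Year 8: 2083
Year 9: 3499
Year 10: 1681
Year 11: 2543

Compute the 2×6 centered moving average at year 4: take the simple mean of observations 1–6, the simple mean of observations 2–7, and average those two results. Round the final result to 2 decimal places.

Sum over 1–6: 4515 + 4580 + 3537 + 1103 + 3475 + 354 = 17564
Sum over 2–7: 4580 + 3537 + 1103 + 3475 + 354 + 3986 = 17035
CMA at t=4 = (17564 + 17035) / (2·6) = 34599 / 12 = 2883.25

2883.25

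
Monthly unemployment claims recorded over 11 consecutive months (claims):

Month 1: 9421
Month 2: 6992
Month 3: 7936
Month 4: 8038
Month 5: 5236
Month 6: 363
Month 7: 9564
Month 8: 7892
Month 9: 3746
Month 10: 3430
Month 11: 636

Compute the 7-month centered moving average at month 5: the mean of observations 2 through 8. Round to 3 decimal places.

6574.429

Sum of periods 2–8: 6992 + 7936 + 8038 + 5236 + 363 + 9564 + 7892 = 46021
Divide by 7: 46021 / 7 = 6574.429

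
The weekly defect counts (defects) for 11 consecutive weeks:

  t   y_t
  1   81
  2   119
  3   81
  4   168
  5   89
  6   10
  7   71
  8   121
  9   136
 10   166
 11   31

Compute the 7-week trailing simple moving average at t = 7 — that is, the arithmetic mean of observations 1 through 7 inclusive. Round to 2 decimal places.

Sum of periods 1–7: 81 + 119 + 81 + 168 + 89 + 10 + 71 = 619
Divide by 7: 619 / 7 = 88.43

88.43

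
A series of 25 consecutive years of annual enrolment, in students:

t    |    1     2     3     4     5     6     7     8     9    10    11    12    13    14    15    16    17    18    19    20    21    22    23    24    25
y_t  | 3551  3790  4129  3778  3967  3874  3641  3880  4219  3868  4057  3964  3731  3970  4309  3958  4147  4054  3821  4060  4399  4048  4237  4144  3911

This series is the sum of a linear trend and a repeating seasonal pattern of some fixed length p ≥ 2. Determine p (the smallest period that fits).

First differences y_{t+1} − y_t: 239, 339, -351, 189, -93, -233, 239, 339, -351, 189, -93, -233, 239, 339, …
The difference pattern repeats every 6 terms and not for any smaller step, so p = 6.

6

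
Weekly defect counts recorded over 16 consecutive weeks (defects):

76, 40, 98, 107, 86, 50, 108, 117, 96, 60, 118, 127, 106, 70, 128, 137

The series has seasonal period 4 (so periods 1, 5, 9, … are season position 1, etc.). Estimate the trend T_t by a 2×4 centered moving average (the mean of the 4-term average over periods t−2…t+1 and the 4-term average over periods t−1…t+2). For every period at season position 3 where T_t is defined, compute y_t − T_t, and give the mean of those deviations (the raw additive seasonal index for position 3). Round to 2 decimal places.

16.50

Season position 3 occurs at t = 3, 7, 11 (where T_t is defined).
t=3: T_3 = 81.5000; y_3 − T_3 = 98 − 81.5000 = 16.5000
t=7: T_7 = 91.5000; y_7 − T_7 = 108 − 91.5000 = 16.5000
t=11: T_11 = 101.5000; y_11 − T_11 = 118 − 101.5000 = 16.5000
Mean deviation: (16.5000 + 16.5000 + 16.5000) / 3 = 16.50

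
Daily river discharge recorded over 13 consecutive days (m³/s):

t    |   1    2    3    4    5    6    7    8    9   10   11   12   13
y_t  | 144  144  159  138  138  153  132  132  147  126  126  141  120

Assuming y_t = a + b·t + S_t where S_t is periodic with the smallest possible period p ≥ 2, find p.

First differences y_{t+1} − y_t: 0, 15, -21, 0, 15, -21, 0, 15, …
The difference pattern repeats every 3 terms and not for any smaller step, so p = 3.

3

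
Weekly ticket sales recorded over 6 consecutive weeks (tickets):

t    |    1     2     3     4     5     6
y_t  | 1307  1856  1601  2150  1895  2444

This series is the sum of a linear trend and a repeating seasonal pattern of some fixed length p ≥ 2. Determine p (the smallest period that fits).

First differences y_{t+1} − y_t: 549, -255, 549, -255, 549, …
The difference pattern repeats every 2 terms and not for any smaller step, so p = 2.

2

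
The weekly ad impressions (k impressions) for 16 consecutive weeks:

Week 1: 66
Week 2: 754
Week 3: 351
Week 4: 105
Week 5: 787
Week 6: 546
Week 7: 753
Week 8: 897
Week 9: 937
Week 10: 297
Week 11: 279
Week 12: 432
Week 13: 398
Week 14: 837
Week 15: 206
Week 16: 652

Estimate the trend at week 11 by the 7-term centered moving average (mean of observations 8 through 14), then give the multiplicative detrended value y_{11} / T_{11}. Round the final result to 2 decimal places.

Trend T_11 = (897 + 937 + 297 + 279 + 432 + 398 + 837) / 7 = 4077/7 = 582.4286
Ratio to trend: 279 / 582.4286 = 0.48

0.48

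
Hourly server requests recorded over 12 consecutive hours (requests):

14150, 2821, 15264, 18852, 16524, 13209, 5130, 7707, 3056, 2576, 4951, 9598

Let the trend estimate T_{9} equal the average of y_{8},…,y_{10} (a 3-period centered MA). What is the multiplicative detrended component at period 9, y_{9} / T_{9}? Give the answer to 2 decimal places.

Trend T_9 = (7707 + 3056 + 2576) / 3 = 13339/3 = 4446.3333
Ratio to trend: 3056 / 4446.3333 = 0.69

0.69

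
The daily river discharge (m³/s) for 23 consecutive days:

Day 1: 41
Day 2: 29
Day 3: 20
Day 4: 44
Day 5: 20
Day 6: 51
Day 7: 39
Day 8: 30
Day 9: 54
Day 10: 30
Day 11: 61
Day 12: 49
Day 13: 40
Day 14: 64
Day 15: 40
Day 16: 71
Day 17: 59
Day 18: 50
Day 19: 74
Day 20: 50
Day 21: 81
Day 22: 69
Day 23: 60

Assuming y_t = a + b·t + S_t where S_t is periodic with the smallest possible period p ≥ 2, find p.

5

First differences y_{t+1} − y_t: -12, -9, 24, -24, 31, -12, -9, 24, -24, 31, -12, -9, …
The difference pattern repeats every 5 terms and not for any smaller step, so p = 5.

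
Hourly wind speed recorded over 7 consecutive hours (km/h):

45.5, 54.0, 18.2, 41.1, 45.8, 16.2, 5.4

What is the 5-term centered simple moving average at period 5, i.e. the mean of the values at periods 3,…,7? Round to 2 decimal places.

25.34

Sum of periods 3–7: 18.2 + 41.1 + 45.8 + 16.2 + 5.4 = 126.7
Divide by 5: 126.7 / 5 = 25.34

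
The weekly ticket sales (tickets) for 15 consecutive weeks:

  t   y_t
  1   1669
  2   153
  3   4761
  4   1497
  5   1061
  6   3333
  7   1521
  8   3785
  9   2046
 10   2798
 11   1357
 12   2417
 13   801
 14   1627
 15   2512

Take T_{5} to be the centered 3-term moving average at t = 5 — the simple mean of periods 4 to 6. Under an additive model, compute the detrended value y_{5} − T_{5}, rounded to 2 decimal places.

-902.67

Trend T_5 = (1497 + 1061 + 3333) / 3 = 5891/3 = 1963.6667
Detrended value: 1061 − 1963.6667 = -902.67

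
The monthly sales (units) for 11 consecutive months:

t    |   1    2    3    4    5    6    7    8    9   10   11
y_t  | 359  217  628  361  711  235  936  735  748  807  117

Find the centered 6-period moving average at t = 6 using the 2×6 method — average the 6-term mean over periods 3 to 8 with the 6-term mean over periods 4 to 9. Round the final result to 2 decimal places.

Sum over 3–8: 628 + 361 + 711 + 235 + 936 + 735 = 3606
Sum over 4–9: 361 + 711 + 235 + 936 + 735 + 748 = 3726
CMA at t=6 = (3606 + 3726) / (2·6) = 7332 / 12 = 611.00

611.00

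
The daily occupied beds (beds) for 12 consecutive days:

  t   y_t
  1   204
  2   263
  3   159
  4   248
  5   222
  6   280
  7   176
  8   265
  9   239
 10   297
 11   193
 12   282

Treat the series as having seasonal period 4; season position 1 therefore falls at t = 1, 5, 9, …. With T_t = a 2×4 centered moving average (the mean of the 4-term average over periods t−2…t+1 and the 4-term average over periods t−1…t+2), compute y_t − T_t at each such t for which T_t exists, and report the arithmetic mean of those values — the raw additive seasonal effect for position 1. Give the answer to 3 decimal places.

-7.375

Season position 1 occurs at t = 5, 9 (where T_t is defined).
t=5: T_5 = 229.37500; y_5 − T_5 = 222 − 229.37500 = -7.37500
t=9: T_9 = 246.37500; y_9 − T_9 = 239 − 246.37500 = -7.37500
Mean deviation: (-7.37500 + -7.37500) / 2 = -7.375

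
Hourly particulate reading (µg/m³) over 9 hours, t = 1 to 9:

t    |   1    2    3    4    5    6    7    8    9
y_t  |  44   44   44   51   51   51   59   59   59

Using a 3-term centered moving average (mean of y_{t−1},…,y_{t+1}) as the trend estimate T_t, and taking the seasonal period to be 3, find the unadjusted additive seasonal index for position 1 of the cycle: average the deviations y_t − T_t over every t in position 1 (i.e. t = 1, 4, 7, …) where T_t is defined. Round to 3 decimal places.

2.500

Season position 1 occurs at t = 4, 7 (where T_t is defined).
t=4: T_4 = 48.66667; y_4 − T_4 = 51 − 48.66667 = 2.33333
t=7: T_7 = 56.33333; y_7 − T_7 = 59 − 56.33333 = 2.66667
Mean deviation: (2.33333 + 2.66667) / 2 = 2.500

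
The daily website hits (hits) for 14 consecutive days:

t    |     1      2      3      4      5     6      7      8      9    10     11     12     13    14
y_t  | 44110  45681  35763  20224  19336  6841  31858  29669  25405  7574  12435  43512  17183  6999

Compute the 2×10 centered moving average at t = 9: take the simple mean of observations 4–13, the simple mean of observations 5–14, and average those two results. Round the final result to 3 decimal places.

20742.450

Sum over 4–13: 20224 + 19336 + 6841 + 31858 + 29669 + 25405 + 7574 + 12435 + 43512 + 17183 = 214037
Sum over 5–14: 19336 + 6841 + 31858 + 29669 + 25405 + 7574 + 12435 + 43512 + 17183 + 6999 = 200812
CMA at t=9 = (214037 + 200812) / (2·10) = 414849 / 20 = 20742.450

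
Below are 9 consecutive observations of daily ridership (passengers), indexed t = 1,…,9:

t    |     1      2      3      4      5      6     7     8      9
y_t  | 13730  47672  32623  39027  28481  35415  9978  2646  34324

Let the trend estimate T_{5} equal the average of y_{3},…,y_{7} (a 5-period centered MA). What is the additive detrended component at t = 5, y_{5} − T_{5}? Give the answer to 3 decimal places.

Trend T_5 = (32623 + 39027 + 28481 + 35415 + 9978) / 5 = 145524/5 = 29104.80000
Detrended value: 28481 − 29104.80000 = -623.800

-623.800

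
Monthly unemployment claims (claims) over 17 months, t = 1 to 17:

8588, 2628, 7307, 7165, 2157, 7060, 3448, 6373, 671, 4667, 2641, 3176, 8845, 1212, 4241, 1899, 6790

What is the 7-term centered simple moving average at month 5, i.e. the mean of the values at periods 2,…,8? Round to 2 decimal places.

Sum of periods 2–8: 2628 + 7307 + 7165 + 2157 + 7060 + 3448 + 6373 = 36138
Divide by 7: 36138 / 7 = 5162.57

5162.57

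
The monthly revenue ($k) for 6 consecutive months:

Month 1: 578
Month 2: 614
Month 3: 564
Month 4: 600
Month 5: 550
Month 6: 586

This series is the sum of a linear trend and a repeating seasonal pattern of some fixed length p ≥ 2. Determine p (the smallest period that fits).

First differences y_{t+1} − y_t: 36, -50, 36, -50, 36, …
The difference pattern repeats every 2 terms and not for any smaller step, so p = 2.

2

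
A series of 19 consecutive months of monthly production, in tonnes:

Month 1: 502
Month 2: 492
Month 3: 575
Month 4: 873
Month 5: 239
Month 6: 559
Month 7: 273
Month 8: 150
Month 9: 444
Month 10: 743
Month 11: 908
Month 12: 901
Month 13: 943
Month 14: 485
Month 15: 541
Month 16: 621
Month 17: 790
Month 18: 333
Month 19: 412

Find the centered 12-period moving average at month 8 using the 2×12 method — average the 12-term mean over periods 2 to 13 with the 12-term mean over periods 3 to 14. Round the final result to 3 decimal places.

Sum over 2–13: 492 + 575 + 873 + 239 + 559 + 273 + 150 + 444 + 743 + 908 + 901 + 943 = 7100
Sum over 3–14: 575 + 873 + 239 + 559 + 273 + 150 + 444 + 743 + 908 + 901 + 943 + 485 = 7093
CMA at t=8 = (7100 + 7093) / (2·12) = 14193 / 24 = 591.375

591.375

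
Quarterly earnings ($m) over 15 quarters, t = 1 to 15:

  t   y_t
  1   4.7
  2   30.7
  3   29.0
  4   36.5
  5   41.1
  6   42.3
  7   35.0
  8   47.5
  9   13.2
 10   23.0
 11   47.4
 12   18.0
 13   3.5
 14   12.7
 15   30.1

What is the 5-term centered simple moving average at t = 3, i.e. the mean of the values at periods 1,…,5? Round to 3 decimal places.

28.400

Sum of periods 1–5: 4.7 + 30.7 + 29.0 + 36.5 + 41.1 = 142.0
Divide by 5: 142.0 / 5 = 28.400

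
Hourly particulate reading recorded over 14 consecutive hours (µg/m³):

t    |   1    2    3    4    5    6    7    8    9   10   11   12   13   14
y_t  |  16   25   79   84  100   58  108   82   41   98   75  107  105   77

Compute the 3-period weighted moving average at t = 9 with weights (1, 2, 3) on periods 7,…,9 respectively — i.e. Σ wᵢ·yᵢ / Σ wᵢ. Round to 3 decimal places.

65.833

Weighted sum: 1·108 + 2·82 + 3·41 = 108 + 164 + 123 = 395
Weight total: 1 + 2 + 3 = 6
WMA = 395 / 6 = 65.833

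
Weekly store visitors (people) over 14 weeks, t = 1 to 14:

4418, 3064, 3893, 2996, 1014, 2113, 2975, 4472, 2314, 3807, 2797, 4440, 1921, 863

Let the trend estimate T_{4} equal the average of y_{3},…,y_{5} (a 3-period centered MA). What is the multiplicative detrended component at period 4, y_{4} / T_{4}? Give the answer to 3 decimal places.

Trend T_4 = (3893 + 2996 + 1014) / 3 = 7903/3 = 2634.33333
Ratio to trend: 2996 / 2634.33333 = 1.137

1.137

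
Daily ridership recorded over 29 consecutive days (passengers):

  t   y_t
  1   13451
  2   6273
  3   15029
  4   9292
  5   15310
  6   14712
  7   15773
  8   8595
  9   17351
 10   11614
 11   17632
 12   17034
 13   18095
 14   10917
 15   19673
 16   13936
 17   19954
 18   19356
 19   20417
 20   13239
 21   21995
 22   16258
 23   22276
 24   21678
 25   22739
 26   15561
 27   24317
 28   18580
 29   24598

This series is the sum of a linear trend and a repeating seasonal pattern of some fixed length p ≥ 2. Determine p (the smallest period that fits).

First differences y_{t+1} − y_t: -7178, 8756, -5737, 6018, -598, 1061, -7178, 8756, -5737, 6018, -598, 1061, -7178, 8756, …
The difference pattern repeats every 6 terms and not for any smaller step, so p = 6.

6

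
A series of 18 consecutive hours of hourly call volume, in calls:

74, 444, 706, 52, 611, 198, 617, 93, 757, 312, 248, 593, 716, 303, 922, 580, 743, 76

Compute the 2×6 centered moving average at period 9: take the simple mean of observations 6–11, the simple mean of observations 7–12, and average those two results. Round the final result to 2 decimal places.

403.75

Sum over 6–11: 198 + 617 + 93 + 757 + 312 + 248 = 2225
Sum over 7–12: 617 + 93 + 757 + 312 + 248 + 593 = 2620
CMA at t=9 = (2225 + 2620) / (2·6) = 4845 / 12 = 403.75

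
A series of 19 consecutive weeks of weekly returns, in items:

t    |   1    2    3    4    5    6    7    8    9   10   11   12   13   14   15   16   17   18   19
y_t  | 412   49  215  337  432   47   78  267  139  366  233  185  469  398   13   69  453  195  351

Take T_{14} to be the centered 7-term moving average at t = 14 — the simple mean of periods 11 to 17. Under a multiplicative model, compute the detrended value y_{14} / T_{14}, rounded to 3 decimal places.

Trend T_14 = (233 + 185 + 469 + 398 + 13 + 69 + 453) / 7 = 1820/7 = 260.00000
Ratio to trend: 398 / 260.00000 = 1.531

1.531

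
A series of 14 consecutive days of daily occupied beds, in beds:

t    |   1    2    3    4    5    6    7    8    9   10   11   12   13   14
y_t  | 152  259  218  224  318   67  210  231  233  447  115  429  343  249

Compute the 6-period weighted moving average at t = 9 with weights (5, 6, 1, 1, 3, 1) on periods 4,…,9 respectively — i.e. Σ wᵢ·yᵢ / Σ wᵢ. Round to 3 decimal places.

Weighted sum: 5·224 + 6·318 + 1·67 + 1·210 + 3·231 + 1·233 = 1120 + 1908 + 67 + 210 + 693 + 233 = 4231
Weight total: 5 + 6 + 1 + 1 + 3 + 1 = 17
WMA = 4231 / 17 = 248.882

248.882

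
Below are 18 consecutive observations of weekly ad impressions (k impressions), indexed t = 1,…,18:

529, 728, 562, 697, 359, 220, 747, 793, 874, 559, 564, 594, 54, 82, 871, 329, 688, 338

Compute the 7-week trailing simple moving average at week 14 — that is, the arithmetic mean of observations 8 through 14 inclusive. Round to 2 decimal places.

Sum of periods 8–14: 793 + 874 + 559 + 564 + 594 + 54 + 82 = 3520
Divide by 7: 3520 / 7 = 502.86

502.86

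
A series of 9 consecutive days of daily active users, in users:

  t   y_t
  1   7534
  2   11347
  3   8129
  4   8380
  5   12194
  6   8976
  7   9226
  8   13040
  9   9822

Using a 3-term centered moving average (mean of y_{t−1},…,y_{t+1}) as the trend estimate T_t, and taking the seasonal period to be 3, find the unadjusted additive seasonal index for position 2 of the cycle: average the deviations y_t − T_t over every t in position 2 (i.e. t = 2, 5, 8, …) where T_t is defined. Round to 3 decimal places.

2343.889

Season position 2 occurs at t = 2, 5, 8 (where T_t is defined).
t=2: T_2 = 9003.33333; y_2 − T_2 = 11347 − 9003.33333 = 2343.66667
t=5: T_5 = 9850.00000; y_5 − T_5 = 12194 − 9850.00000 = 2344.00000
t=8: T_8 = 10696.00000; y_8 − T_8 = 13040 − 10696.00000 = 2344.00000
Mean deviation: (2343.66667 + 2344.00000 + 2344.00000) / 3 = 2343.889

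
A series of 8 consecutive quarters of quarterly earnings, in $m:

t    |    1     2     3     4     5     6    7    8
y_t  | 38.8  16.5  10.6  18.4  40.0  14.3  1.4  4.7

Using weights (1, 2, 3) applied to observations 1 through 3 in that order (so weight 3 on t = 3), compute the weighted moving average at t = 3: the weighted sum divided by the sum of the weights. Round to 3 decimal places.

17.267

Weighted sum: 1·38.8 + 2·16.5 + 3·10.6 = 38.8 + 33.0 + 31.8 = 103.6
Weight total: 1 + 2 + 3 = 6
WMA = 103.6 / 6 = 17.267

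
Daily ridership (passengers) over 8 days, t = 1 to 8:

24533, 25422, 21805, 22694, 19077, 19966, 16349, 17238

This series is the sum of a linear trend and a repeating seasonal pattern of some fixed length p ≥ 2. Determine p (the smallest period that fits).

2

First differences y_{t+1} − y_t: 889, -3617, 889, -3617, 889, -3617, …
The difference pattern repeats every 2 terms and not for any smaller step, so p = 2.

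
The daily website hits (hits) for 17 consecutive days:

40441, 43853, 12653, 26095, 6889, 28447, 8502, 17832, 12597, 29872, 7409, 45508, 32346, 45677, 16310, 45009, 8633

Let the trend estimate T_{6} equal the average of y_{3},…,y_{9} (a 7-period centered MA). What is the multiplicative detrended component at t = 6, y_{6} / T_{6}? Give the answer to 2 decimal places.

1.76

Trend T_6 = (12653 + 26095 + 6889 + 28447 + 8502 + 17832 + 12597) / 7 = 113015/7 = 16145.0000
Ratio to trend: 28447 / 16145.0000 = 1.76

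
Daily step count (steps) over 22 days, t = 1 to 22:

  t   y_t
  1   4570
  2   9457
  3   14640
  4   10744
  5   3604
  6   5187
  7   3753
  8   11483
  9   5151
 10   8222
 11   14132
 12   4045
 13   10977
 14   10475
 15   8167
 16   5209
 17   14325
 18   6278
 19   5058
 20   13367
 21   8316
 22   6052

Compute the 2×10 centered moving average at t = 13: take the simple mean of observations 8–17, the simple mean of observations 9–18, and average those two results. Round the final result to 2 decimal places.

Sum over 8–17: 11483 + 5151 + 8222 + 14132 + 4045 + 10977 + 10475 + 8167 + 5209 + 14325 = 92186
Sum over 9–18: 5151 + 8222 + 14132 + 4045 + 10977 + 10475 + 8167 + 5209 + 14325 + 6278 = 86981
CMA at t=13 = (92186 + 86981) / (2·10) = 179167 / 20 = 8958.35

8958.35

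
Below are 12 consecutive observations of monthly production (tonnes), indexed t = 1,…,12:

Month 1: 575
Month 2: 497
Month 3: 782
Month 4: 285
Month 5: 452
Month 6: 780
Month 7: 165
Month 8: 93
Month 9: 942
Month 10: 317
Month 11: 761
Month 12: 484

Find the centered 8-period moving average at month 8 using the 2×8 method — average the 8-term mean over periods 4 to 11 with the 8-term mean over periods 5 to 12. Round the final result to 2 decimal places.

486.81

Sum over 4–11: 285 + 452 + 780 + 165 + 93 + 942 + 317 + 761 = 3795
Sum over 5–12: 452 + 780 + 165 + 93 + 942 + 317 + 761 + 484 = 3994
CMA at t=8 = (3795 + 3994) / (2·8) = 7789 / 16 = 486.81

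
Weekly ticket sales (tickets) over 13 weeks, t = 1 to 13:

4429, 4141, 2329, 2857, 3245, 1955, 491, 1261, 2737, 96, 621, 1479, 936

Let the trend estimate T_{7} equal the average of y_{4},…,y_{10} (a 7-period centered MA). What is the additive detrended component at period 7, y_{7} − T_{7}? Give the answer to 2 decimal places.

Trend T_7 = (2857 + 3245 + 1955 + 491 + 1261 + 2737 + 96) / 7 = 12642/7 = 1806.0000
Detrended value: 491 − 1806.0000 = -1315.00

-1315.00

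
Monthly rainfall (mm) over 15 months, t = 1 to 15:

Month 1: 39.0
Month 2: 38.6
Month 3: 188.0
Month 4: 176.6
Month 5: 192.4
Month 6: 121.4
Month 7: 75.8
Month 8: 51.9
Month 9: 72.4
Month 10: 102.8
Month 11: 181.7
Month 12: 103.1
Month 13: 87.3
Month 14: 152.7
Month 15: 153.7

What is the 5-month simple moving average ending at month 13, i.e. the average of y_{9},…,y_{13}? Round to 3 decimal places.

Sum of periods 9–13: 72.4 + 102.8 + 181.7 + 103.1 + 87.3 = 547.3
Divide by 5: 547.3 / 5 = 109.460

109.460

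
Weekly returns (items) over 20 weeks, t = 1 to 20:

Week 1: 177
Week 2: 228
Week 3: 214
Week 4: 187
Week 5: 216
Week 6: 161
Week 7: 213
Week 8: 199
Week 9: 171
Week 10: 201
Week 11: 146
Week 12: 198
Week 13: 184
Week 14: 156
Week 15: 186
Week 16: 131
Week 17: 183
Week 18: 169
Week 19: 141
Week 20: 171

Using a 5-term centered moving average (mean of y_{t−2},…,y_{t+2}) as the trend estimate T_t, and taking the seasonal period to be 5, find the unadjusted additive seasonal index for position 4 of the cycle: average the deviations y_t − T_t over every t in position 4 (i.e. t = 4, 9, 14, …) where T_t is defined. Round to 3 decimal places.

-14.733

Season position 4 occurs at t = 4, 9, 14 (where T_t is defined).
t=4: T_4 = 201.20000; y_4 − T_4 = 187 − 201.20000 = -14.20000
t=9: T_9 = 186.00000; y_9 − T_9 = 171 − 186.00000 = -15.00000
t=14: T_14 = 171.00000; y_14 − T_14 = 156 − 171.00000 = -15.00000
Mean deviation: (-14.20000 + -15.00000 + -15.00000) / 3 = -14.733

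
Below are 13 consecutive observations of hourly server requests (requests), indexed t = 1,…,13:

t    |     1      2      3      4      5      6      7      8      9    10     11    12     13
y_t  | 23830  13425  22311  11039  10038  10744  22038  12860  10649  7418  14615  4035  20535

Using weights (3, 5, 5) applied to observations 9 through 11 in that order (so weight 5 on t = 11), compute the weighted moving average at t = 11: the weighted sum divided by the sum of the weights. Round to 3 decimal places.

10931.692

Weighted sum: 3·10649 + 5·7418 + 5·14615 = 31947 + 37090 + 73075 = 142112
Weight total: 3 + 5 + 5 = 13
WMA = 142112 / 13 = 10931.692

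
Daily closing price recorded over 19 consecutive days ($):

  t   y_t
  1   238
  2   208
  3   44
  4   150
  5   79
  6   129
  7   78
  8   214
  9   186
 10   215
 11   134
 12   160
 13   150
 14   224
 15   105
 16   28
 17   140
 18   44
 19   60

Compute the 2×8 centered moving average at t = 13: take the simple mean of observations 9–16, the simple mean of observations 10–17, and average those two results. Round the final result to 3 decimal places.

147.375

Sum over 9–16: 186 + 215 + 134 + 160 + 150 + 224 + 105 + 28 = 1202
Sum over 10–17: 215 + 134 + 160 + 150 + 224 + 105 + 28 + 140 = 1156
CMA at t=13 = (1202 + 1156) / (2·8) = 2358 / 16 = 147.375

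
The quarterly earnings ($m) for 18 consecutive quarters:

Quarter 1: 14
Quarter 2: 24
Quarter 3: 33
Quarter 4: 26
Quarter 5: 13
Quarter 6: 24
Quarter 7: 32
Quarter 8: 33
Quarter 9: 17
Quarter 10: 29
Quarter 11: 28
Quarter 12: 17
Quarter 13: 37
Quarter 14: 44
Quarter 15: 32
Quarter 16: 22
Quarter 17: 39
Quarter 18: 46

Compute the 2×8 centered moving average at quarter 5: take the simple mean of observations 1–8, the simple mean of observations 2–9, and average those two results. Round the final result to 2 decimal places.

Sum over 1–8: 14 + 24 + 33 + 26 + 13 + 24 + 32 + 33 = 199
Sum over 2–9: 24 + 33 + 26 + 13 + 24 + 32 + 33 + 17 = 202
CMA at t=5 = (199 + 202) / (2·8) = 401 / 16 = 25.06

25.06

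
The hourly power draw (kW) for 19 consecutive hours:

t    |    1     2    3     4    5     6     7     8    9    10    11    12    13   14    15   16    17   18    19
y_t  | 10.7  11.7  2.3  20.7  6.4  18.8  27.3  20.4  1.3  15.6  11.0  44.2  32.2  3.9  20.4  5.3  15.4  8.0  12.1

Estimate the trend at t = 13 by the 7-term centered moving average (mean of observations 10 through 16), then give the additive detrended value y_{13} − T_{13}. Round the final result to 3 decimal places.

13.257

Trend T_13 = (15.6 + 11.0 + 44.2 + 32.2 + 3.9 + 20.4 + 5.3) / 7 = 132.6/7 = 18.94286
Detrended value: 32.2 − 18.94286 = 13.257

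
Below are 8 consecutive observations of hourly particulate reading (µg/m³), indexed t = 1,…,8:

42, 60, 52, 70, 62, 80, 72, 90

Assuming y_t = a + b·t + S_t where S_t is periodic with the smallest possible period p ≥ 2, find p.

First differences y_{t+1} − y_t: 18, -8, 18, -8, 18, -8, …
The difference pattern repeats every 2 terms and not for any smaller step, so p = 2.

2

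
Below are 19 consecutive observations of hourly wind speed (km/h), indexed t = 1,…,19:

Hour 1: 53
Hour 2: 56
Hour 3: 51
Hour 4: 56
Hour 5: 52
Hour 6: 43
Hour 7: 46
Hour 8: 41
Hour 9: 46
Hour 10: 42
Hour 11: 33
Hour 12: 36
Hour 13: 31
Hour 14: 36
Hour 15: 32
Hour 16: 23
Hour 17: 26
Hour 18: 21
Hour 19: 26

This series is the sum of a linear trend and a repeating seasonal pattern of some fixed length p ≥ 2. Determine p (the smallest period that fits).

First differences y_{t+1} − y_t: 3, -5, 5, -4, -9, 3, -5, 5, -4, -9, 3, -5, …
The difference pattern repeats every 5 terms and not for any smaller step, so p = 5.

5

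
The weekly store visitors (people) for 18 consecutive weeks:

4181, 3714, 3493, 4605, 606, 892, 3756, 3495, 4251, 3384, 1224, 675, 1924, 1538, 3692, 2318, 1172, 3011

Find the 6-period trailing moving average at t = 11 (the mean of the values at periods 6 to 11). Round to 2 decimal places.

Sum of periods 6–11: 892 + 3756 + 3495 + 4251 + 3384 + 1224 = 17002
Divide by 6: 17002 / 6 = 2833.67

2833.67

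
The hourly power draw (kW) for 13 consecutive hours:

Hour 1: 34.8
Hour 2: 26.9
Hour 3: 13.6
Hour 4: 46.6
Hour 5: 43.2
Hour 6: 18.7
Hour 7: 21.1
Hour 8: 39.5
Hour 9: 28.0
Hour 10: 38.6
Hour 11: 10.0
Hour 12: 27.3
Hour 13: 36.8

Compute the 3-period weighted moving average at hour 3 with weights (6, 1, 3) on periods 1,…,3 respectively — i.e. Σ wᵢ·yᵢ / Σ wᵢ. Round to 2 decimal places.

Weighted sum: 6·34.8 + 1·26.9 + 3·13.6 = 208.8 + 26.9 + 40.8 = 276.5
Weight total: 6 + 1 + 3 = 10
WMA = 276.5 / 10 = 27.65

27.65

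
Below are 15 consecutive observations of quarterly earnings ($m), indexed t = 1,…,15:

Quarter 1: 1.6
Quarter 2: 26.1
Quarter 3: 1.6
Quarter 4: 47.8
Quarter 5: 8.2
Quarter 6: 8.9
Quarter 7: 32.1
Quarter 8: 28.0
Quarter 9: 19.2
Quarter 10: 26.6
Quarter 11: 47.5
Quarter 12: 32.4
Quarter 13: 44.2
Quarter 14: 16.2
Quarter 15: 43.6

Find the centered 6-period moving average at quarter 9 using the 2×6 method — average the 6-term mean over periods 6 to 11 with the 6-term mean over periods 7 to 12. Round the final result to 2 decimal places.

Sum over 6–11: 8.9 + 32.1 + 28.0 + 19.2 + 26.6 + 47.5 = 162.3
Sum over 7–12: 32.1 + 28.0 + 19.2 + 26.6 + 47.5 + 32.4 = 185.8
CMA at t=9 = (162.3 + 185.8) / (2·6) = 348.1 / 12 = 29.01

29.01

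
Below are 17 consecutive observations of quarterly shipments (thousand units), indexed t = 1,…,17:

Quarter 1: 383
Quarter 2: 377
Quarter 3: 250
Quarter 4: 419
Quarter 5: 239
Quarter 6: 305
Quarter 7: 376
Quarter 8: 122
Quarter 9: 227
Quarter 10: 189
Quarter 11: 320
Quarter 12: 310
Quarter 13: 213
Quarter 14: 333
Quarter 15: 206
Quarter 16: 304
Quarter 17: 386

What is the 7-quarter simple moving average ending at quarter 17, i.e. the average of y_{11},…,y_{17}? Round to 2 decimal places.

Sum of periods 11–17: 320 + 310 + 213 + 333 + 206 + 304 + 386 = 2072
Divide by 7: 2072 / 7 = 296.00

296.00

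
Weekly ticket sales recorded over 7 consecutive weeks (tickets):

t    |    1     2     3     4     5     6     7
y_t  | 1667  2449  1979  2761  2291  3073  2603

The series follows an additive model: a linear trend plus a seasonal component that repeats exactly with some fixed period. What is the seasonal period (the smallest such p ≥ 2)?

First differences y_{t+1} − y_t: 782, -470, 782, -470, 782, -470, …
The difference pattern repeats every 2 terms and not for any smaller step, so p = 2.

2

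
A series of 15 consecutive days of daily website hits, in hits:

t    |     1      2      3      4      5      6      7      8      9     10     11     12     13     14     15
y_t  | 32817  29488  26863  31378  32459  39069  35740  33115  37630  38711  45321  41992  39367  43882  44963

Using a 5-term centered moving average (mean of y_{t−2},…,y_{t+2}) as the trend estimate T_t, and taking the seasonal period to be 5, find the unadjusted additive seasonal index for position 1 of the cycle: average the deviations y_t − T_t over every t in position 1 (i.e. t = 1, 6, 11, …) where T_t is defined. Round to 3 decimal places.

Season position 1 occurs at t = 6, 11 (where T_t is defined).
t=6: T_6 = 34352.20000; y_6 − T_6 = 39069 − 34352.20000 = 4716.80000
t=11: T_11 = 40604.20000; y_11 − T_11 = 45321 − 40604.20000 = 4716.80000
Mean deviation: (4716.80000 + 4716.80000) / 2 = 4716.800

4716.800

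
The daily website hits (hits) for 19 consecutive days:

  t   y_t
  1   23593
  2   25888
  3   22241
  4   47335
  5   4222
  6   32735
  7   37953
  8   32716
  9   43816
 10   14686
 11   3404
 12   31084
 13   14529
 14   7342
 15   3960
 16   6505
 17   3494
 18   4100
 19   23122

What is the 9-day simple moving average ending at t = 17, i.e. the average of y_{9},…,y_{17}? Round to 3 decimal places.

14313.333

Sum of periods 9–17: 43816 + 14686 + 3404 + 31084 + 14529 + 7342 + 3960 + 6505 + 3494 = 128820
Divide by 9: 128820 / 9 = 14313.333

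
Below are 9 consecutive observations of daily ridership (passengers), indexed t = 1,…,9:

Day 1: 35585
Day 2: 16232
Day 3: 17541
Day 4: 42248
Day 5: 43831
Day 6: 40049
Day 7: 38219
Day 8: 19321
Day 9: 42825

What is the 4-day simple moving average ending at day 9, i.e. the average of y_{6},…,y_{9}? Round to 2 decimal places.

35103.50

Sum of periods 6–9: 40049 + 38219 + 19321 + 42825 = 140414
Divide by 4: 140414 / 4 = 35103.50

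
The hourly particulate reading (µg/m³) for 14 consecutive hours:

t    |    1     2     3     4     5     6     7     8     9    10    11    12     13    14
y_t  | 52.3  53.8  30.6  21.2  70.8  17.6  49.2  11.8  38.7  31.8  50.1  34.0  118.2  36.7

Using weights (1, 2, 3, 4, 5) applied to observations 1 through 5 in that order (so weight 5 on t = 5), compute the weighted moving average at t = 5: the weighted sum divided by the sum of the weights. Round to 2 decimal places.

Weighted sum: 1·52.3 + 2·53.8 + 3·30.6 + 4·21.2 + 5·70.8 = 52.3 + 107.6 + 91.8 + 84.8 + 354.0 = 690.5
Weight total: 1 + 2 + 3 + 4 + 5 = 15
WMA = 690.5 / 15 = 46.03

46.03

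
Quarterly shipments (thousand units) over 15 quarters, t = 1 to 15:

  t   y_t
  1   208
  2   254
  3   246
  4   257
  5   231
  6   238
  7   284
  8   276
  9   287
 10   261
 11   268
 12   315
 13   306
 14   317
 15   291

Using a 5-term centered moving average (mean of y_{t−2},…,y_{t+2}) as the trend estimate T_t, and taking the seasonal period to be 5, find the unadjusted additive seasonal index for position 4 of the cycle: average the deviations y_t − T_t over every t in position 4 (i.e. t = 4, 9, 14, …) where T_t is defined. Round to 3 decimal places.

11.800

Season position 4 occurs at t = 4, 9 (where T_t is defined).
t=4: T_4 = 245.20000; y_4 − T_4 = 257 − 245.20000 = 11.80000
t=9: T_9 = 275.20000; y_9 − T_9 = 287 − 275.20000 = 11.80000
Mean deviation: (11.80000 + 11.80000) / 2 = 11.800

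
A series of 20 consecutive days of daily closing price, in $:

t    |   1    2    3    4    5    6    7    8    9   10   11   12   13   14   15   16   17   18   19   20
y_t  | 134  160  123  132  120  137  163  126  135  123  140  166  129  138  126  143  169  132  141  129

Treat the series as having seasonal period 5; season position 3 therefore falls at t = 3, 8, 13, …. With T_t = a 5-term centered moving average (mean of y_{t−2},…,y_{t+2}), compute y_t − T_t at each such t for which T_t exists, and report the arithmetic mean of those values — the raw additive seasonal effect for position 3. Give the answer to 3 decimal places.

Season position 3 occurs at t = 3, 8, 13, 18 (where T_t is defined).
t=3: T_3 = 133.80000; y_3 − T_3 = 123 − 133.80000 = -10.80000
t=8: T_8 = 136.80000; y_8 − T_8 = 126 − 136.80000 = -10.80000
t=13: T_13 = 139.80000; y_13 − T_13 = 129 − 139.80000 = -10.80000
t=18: T_18 = 142.80000; y_18 − T_18 = 132 − 142.80000 = -10.80000
Mean deviation: (-10.80000 + -10.80000 + -10.80000 + -10.80000) / 4 = -10.800

-10.800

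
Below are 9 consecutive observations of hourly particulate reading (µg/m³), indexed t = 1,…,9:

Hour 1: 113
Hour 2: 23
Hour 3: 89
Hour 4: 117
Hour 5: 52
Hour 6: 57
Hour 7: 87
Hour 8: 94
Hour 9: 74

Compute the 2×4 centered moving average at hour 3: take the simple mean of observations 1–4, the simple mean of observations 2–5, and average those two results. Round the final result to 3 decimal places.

Sum over 1–4: 113 + 23 + 89 + 117 = 342
Sum over 2–5: 23 + 89 + 117 + 52 = 281
CMA at t=3 = (342 + 281) / (2·4) = 623 / 8 = 77.875

77.875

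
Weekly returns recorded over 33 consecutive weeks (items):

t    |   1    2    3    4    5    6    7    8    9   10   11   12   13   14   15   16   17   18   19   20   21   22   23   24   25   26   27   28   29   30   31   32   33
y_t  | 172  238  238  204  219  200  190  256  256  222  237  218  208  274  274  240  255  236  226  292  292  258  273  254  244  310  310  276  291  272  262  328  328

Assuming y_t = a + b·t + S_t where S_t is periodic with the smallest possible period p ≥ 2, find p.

6

First differences y_{t+1} − y_t: 66, 0, -34, 15, -19, -10, 66, 0, -34, 15, -19, -10, 66, 0, …
The difference pattern repeats every 6 terms and not for any smaller step, so p = 6.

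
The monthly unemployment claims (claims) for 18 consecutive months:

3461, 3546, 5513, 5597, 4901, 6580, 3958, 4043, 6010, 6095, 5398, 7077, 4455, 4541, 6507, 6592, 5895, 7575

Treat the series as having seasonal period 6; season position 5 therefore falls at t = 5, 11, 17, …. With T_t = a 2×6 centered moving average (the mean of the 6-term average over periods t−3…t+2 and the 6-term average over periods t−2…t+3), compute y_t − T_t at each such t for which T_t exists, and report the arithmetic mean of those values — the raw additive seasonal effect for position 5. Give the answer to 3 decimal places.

Season position 5 occurs at t = 5, 11 (where T_t is defined).
t=5: T_5 = 5057.25000; y_5 − T_5 = 4901 − 5057.25000 = -156.25000
t=11: T_11 = 5554.50000; y_11 − T_11 = 5398 − 5554.50000 = -156.50000
Mean deviation: (-156.25000 + -156.50000) / 2 = -156.375

-156.375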